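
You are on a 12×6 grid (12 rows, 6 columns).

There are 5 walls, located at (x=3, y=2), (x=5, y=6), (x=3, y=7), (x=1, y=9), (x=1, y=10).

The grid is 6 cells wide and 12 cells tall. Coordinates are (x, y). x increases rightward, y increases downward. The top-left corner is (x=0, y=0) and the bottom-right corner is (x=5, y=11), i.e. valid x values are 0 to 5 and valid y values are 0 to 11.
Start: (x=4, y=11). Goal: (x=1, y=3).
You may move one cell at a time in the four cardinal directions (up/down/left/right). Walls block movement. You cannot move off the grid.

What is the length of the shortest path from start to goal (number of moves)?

Answer: Shortest path length: 11

Derivation:
BFS from (x=4, y=11) until reaching (x=1, y=3):
  Distance 0: (x=4, y=11)
  Distance 1: (x=4, y=10), (x=3, y=11), (x=5, y=11)
  Distance 2: (x=4, y=9), (x=3, y=10), (x=5, y=10), (x=2, y=11)
  Distance 3: (x=4, y=8), (x=3, y=9), (x=5, y=9), (x=2, y=10), (x=1, y=11)
  Distance 4: (x=4, y=7), (x=3, y=8), (x=5, y=8), (x=2, y=9), (x=0, y=11)
  Distance 5: (x=4, y=6), (x=5, y=7), (x=2, y=8), (x=0, y=10)
  Distance 6: (x=4, y=5), (x=3, y=6), (x=2, y=7), (x=1, y=8), (x=0, y=9)
  Distance 7: (x=4, y=4), (x=3, y=5), (x=5, y=5), (x=2, y=6), (x=1, y=7), (x=0, y=8)
  Distance 8: (x=4, y=3), (x=3, y=4), (x=5, y=4), (x=2, y=5), (x=1, y=6), (x=0, y=7)
  Distance 9: (x=4, y=2), (x=3, y=3), (x=5, y=3), (x=2, y=4), (x=1, y=5), (x=0, y=6)
  Distance 10: (x=4, y=1), (x=5, y=2), (x=2, y=3), (x=1, y=4), (x=0, y=5)
  Distance 11: (x=4, y=0), (x=3, y=1), (x=5, y=1), (x=2, y=2), (x=1, y=3), (x=0, y=4)  <- goal reached here
One shortest path (11 moves): (x=4, y=11) -> (x=3, y=11) -> (x=2, y=11) -> (x=2, y=10) -> (x=2, y=9) -> (x=2, y=8) -> (x=1, y=8) -> (x=1, y=7) -> (x=1, y=6) -> (x=1, y=5) -> (x=1, y=4) -> (x=1, y=3)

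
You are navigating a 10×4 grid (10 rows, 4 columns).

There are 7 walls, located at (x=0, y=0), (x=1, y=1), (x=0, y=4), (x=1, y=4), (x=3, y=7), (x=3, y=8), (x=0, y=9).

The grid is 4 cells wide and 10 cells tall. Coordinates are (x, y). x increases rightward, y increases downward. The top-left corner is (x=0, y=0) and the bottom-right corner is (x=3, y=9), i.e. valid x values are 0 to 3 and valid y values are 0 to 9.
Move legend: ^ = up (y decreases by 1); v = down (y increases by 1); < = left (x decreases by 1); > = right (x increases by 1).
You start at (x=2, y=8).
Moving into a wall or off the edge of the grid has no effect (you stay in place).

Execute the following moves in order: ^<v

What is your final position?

Answer: Final position: (x=1, y=8)

Derivation:
Start: (x=2, y=8)
  ^ (up): (x=2, y=8) -> (x=2, y=7)
  < (left): (x=2, y=7) -> (x=1, y=7)
  v (down): (x=1, y=7) -> (x=1, y=8)
Final: (x=1, y=8)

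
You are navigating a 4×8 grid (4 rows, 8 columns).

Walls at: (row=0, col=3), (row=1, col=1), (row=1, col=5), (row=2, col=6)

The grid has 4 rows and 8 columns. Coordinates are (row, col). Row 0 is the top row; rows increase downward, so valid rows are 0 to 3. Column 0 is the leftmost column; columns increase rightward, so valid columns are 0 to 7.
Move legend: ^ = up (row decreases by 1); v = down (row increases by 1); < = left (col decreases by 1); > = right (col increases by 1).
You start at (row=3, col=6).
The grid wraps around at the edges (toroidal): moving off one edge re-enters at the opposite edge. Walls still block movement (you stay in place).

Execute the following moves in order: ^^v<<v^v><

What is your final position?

Start: (row=3, col=6)
  ^ (up): blocked, stay at (row=3, col=6)
  ^ (up): blocked, stay at (row=3, col=6)
  v (down): (row=3, col=6) -> (row=0, col=6)
  < (left): (row=0, col=6) -> (row=0, col=5)
  < (left): (row=0, col=5) -> (row=0, col=4)
  v (down): (row=0, col=4) -> (row=1, col=4)
  ^ (up): (row=1, col=4) -> (row=0, col=4)
  v (down): (row=0, col=4) -> (row=1, col=4)
  > (right): blocked, stay at (row=1, col=4)
  < (left): (row=1, col=4) -> (row=1, col=3)
Final: (row=1, col=3)

Answer: Final position: (row=1, col=3)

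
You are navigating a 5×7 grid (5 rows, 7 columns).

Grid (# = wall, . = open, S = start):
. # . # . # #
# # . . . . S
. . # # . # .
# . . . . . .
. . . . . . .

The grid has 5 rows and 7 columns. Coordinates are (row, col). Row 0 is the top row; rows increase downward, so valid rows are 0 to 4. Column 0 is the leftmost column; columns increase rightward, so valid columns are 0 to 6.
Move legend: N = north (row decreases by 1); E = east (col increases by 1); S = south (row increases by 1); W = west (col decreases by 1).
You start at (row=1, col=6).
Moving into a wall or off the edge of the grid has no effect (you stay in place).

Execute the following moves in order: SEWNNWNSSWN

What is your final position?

Answer: Final position: (row=0, col=4)

Derivation:
Start: (row=1, col=6)
  S (south): (row=1, col=6) -> (row=2, col=6)
  E (east): blocked, stay at (row=2, col=6)
  W (west): blocked, stay at (row=2, col=6)
  N (north): (row=2, col=6) -> (row=1, col=6)
  N (north): blocked, stay at (row=1, col=6)
  W (west): (row=1, col=6) -> (row=1, col=5)
  N (north): blocked, stay at (row=1, col=5)
  S (south): blocked, stay at (row=1, col=5)
  S (south): blocked, stay at (row=1, col=5)
  W (west): (row=1, col=5) -> (row=1, col=4)
  N (north): (row=1, col=4) -> (row=0, col=4)
Final: (row=0, col=4)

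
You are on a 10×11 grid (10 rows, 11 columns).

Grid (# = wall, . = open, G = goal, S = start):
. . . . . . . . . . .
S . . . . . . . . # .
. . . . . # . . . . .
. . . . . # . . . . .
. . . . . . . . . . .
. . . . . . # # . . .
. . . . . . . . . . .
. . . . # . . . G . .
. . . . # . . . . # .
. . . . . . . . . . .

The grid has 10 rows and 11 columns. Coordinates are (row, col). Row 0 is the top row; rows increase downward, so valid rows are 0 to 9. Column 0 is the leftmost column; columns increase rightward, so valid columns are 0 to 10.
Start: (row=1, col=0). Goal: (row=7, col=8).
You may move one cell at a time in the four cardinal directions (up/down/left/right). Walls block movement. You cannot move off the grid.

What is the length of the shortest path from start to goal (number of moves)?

BFS from (row=1, col=0) until reaching (row=7, col=8):
  Distance 0: (row=1, col=0)
  Distance 1: (row=0, col=0), (row=1, col=1), (row=2, col=0)
  Distance 2: (row=0, col=1), (row=1, col=2), (row=2, col=1), (row=3, col=0)
  Distance 3: (row=0, col=2), (row=1, col=3), (row=2, col=2), (row=3, col=1), (row=4, col=0)
  Distance 4: (row=0, col=3), (row=1, col=4), (row=2, col=3), (row=3, col=2), (row=4, col=1), (row=5, col=0)
  Distance 5: (row=0, col=4), (row=1, col=5), (row=2, col=4), (row=3, col=3), (row=4, col=2), (row=5, col=1), (row=6, col=0)
  Distance 6: (row=0, col=5), (row=1, col=6), (row=3, col=4), (row=4, col=3), (row=5, col=2), (row=6, col=1), (row=7, col=0)
  Distance 7: (row=0, col=6), (row=1, col=7), (row=2, col=6), (row=4, col=4), (row=5, col=3), (row=6, col=2), (row=7, col=1), (row=8, col=0)
  Distance 8: (row=0, col=7), (row=1, col=8), (row=2, col=7), (row=3, col=6), (row=4, col=5), (row=5, col=4), (row=6, col=3), (row=7, col=2), (row=8, col=1), (row=9, col=0)
  Distance 9: (row=0, col=8), (row=2, col=8), (row=3, col=7), (row=4, col=6), (row=5, col=5), (row=6, col=4), (row=7, col=3), (row=8, col=2), (row=9, col=1)
  Distance 10: (row=0, col=9), (row=2, col=9), (row=3, col=8), (row=4, col=7), (row=6, col=5), (row=8, col=3), (row=9, col=2)
  Distance 11: (row=0, col=10), (row=2, col=10), (row=3, col=9), (row=4, col=8), (row=6, col=6), (row=7, col=5), (row=9, col=3)
  Distance 12: (row=1, col=10), (row=3, col=10), (row=4, col=9), (row=5, col=8), (row=6, col=7), (row=7, col=6), (row=8, col=5), (row=9, col=4)
  Distance 13: (row=4, col=10), (row=5, col=9), (row=6, col=8), (row=7, col=7), (row=8, col=6), (row=9, col=5)
  Distance 14: (row=5, col=10), (row=6, col=9), (row=7, col=8), (row=8, col=7), (row=9, col=6)  <- goal reached here
One shortest path (14 moves): (row=1, col=0) -> (row=1, col=1) -> (row=1, col=2) -> (row=1, col=3) -> (row=1, col=4) -> (row=1, col=5) -> (row=1, col=6) -> (row=1, col=7) -> (row=1, col=8) -> (row=2, col=8) -> (row=3, col=8) -> (row=4, col=8) -> (row=5, col=8) -> (row=6, col=8) -> (row=7, col=8)

Answer: Shortest path length: 14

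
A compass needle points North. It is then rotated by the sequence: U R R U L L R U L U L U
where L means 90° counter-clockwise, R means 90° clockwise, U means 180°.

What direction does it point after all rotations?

Start: North
  U (U-turn (180°)) -> South
  R (right (90° clockwise)) -> West
  R (right (90° clockwise)) -> North
  U (U-turn (180°)) -> South
  L (left (90° counter-clockwise)) -> East
  L (left (90° counter-clockwise)) -> North
  R (right (90° clockwise)) -> East
  U (U-turn (180°)) -> West
  L (left (90° counter-clockwise)) -> South
  U (U-turn (180°)) -> North
  L (left (90° counter-clockwise)) -> West
  U (U-turn (180°)) -> East
Final: East

Answer: Final heading: East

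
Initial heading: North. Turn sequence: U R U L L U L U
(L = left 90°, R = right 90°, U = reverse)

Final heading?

Answer: Final heading: South

Derivation:
Start: North
  U (U-turn (180°)) -> South
  R (right (90° clockwise)) -> West
  U (U-turn (180°)) -> East
  L (left (90° counter-clockwise)) -> North
  L (left (90° counter-clockwise)) -> West
  U (U-turn (180°)) -> East
  L (left (90° counter-clockwise)) -> North
  U (U-turn (180°)) -> South
Final: South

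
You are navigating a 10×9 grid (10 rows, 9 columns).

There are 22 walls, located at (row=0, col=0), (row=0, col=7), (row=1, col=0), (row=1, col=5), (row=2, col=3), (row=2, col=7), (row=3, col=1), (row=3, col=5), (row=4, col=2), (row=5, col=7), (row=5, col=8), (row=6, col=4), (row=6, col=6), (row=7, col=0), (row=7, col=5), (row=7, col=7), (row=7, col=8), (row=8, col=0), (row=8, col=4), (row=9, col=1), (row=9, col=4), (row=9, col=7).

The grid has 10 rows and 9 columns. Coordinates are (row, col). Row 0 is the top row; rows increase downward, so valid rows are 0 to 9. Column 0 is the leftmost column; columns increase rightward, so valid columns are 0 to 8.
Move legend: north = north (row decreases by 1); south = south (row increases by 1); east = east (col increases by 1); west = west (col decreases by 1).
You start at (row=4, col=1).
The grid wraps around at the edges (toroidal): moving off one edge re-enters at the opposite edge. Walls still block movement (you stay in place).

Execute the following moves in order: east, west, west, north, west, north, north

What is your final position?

Answer: Final position: (row=3, col=7)

Derivation:
Start: (row=4, col=1)
  east (east): blocked, stay at (row=4, col=1)
  west (west): (row=4, col=1) -> (row=4, col=0)
  west (west): (row=4, col=0) -> (row=4, col=8)
  north (north): (row=4, col=8) -> (row=3, col=8)
  west (west): (row=3, col=8) -> (row=3, col=7)
  north (north): blocked, stay at (row=3, col=7)
  north (north): blocked, stay at (row=3, col=7)
Final: (row=3, col=7)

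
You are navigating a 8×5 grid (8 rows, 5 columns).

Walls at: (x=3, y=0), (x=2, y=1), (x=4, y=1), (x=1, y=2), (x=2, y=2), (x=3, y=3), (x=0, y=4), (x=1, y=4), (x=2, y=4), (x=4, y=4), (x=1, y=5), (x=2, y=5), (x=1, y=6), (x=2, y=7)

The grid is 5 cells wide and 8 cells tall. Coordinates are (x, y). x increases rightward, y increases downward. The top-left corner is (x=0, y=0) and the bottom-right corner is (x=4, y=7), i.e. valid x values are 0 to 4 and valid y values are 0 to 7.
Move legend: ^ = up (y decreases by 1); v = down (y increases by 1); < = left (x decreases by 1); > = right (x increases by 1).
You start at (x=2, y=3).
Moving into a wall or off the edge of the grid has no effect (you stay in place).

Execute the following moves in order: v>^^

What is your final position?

Start: (x=2, y=3)
  v (down): blocked, stay at (x=2, y=3)
  > (right): blocked, stay at (x=2, y=3)
  ^ (up): blocked, stay at (x=2, y=3)
  ^ (up): blocked, stay at (x=2, y=3)
Final: (x=2, y=3)

Answer: Final position: (x=2, y=3)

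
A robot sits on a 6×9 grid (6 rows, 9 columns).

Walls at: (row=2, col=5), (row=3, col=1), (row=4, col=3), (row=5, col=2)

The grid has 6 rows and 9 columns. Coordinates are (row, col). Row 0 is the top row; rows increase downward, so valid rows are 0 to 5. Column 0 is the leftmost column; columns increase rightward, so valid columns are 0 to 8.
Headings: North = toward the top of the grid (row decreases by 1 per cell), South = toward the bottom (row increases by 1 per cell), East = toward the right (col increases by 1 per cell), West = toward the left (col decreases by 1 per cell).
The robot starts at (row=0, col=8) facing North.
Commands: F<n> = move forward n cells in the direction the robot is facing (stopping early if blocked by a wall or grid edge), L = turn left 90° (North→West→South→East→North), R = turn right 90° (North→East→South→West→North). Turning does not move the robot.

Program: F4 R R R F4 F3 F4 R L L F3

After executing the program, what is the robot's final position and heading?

Answer: Final position: (row=3, col=0), facing South

Derivation:
Start: (row=0, col=8), facing North
  F4: move forward 0/4 (blocked), now at (row=0, col=8)
  R: turn right, now facing East
  R: turn right, now facing South
  R: turn right, now facing West
  F4: move forward 4, now at (row=0, col=4)
  F3: move forward 3, now at (row=0, col=1)
  F4: move forward 1/4 (blocked), now at (row=0, col=0)
  R: turn right, now facing North
  L: turn left, now facing West
  L: turn left, now facing South
  F3: move forward 3, now at (row=3, col=0)
Final: (row=3, col=0), facing South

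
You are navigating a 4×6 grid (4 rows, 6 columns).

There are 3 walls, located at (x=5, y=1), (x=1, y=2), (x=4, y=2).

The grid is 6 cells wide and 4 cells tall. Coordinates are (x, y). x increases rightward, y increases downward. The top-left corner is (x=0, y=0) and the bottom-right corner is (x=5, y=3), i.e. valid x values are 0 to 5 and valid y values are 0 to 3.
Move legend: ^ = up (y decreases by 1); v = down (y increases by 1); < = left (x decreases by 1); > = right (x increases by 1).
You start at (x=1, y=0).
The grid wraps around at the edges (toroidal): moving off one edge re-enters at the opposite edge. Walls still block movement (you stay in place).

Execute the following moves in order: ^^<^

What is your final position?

Start: (x=1, y=0)
  ^ (up): (x=1, y=0) -> (x=1, y=3)
  ^ (up): blocked, stay at (x=1, y=3)
  < (left): (x=1, y=3) -> (x=0, y=3)
  ^ (up): (x=0, y=3) -> (x=0, y=2)
Final: (x=0, y=2)

Answer: Final position: (x=0, y=2)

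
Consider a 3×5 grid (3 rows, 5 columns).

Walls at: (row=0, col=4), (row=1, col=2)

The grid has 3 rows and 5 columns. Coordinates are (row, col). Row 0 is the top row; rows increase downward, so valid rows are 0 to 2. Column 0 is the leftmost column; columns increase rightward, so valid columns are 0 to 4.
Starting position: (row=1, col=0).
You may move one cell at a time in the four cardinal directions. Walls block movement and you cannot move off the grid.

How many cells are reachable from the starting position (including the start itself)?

BFS flood-fill from (row=1, col=0):
  Distance 0: (row=1, col=0)
  Distance 1: (row=0, col=0), (row=1, col=1), (row=2, col=0)
  Distance 2: (row=0, col=1), (row=2, col=1)
  Distance 3: (row=0, col=2), (row=2, col=2)
  Distance 4: (row=0, col=3), (row=2, col=3)
  Distance 5: (row=1, col=3), (row=2, col=4)
  Distance 6: (row=1, col=4)
Total reachable: 13 (grid has 13 open cells total)

Answer: Reachable cells: 13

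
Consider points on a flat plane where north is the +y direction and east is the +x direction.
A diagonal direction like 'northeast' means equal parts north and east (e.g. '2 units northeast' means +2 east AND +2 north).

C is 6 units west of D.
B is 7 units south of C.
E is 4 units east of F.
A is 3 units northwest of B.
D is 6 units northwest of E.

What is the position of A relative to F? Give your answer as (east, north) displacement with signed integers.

Place F at the origin (east=0, north=0).
  E is 4 units east of F: delta (east=+4, north=+0); E at (east=4, north=0).
  D is 6 units northwest of E: delta (east=-6, north=+6); D at (east=-2, north=6).
  C is 6 units west of D: delta (east=-6, north=+0); C at (east=-8, north=6).
  B is 7 units south of C: delta (east=+0, north=-7); B at (east=-8, north=-1).
  A is 3 units northwest of B: delta (east=-3, north=+3); A at (east=-11, north=2).
Therefore A relative to F: (east=-11, north=2).

Answer: A is at (east=-11, north=2) relative to F.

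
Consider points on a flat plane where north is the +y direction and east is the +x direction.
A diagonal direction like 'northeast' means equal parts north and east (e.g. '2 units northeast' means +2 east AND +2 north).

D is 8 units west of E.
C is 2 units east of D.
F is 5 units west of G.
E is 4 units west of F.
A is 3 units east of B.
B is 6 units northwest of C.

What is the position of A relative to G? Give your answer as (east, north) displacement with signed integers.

Place G at the origin (east=0, north=0).
  F is 5 units west of G: delta (east=-5, north=+0); F at (east=-5, north=0).
  E is 4 units west of F: delta (east=-4, north=+0); E at (east=-9, north=0).
  D is 8 units west of E: delta (east=-8, north=+0); D at (east=-17, north=0).
  C is 2 units east of D: delta (east=+2, north=+0); C at (east=-15, north=0).
  B is 6 units northwest of C: delta (east=-6, north=+6); B at (east=-21, north=6).
  A is 3 units east of B: delta (east=+3, north=+0); A at (east=-18, north=6).
Therefore A relative to G: (east=-18, north=6).

Answer: A is at (east=-18, north=6) relative to G.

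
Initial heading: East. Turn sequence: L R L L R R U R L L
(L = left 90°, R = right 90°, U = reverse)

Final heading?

Answer: Final heading: South

Derivation:
Start: East
  L (left (90° counter-clockwise)) -> North
  R (right (90° clockwise)) -> East
  L (left (90° counter-clockwise)) -> North
  L (left (90° counter-clockwise)) -> West
  R (right (90° clockwise)) -> North
  R (right (90° clockwise)) -> East
  U (U-turn (180°)) -> West
  R (right (90° clockwise)) -> North
  L (left (90° counter-clockwise)) -> West
  L (left (90° counter-clockwise)) -> South
Final: South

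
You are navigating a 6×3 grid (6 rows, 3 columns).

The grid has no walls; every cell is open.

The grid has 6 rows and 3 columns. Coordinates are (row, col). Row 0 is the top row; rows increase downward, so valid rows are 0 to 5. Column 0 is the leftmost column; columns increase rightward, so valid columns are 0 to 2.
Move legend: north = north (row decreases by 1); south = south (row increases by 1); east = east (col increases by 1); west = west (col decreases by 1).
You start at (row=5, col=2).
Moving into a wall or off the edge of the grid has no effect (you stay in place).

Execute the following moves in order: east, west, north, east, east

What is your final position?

Start: (row=5, col=2)
  east (east): blocked, stay at (row=5, col=2)
  west (west): (row=5, col=2) -> (row=5, col=1)
  north (north): (row=5, col=1) -> (row=4, col=1)
  east (east): (row=4, col=1) -> (row=4, col=2)
  east (east): blocked, stay at (row=4, col=2)
Final: (row=4, col=2)

Answer: Final position: (row=4, col=2)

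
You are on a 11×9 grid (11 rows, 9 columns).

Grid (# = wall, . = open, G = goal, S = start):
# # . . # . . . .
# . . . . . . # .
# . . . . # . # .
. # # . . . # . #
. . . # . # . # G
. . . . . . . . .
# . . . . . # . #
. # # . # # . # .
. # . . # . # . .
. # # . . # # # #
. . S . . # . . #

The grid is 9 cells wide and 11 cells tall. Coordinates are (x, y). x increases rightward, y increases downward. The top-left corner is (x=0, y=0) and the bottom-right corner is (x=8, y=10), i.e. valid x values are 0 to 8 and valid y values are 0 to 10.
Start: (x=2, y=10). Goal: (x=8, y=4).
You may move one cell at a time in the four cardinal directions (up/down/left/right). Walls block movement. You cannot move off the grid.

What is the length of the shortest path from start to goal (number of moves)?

Answer: Shortest path length: 12

Derivation:
BFS from (x=2, y=10) until reaching (x=8, y=4):
  Distance 0: (x=2, y=10)
  Distance 1: (x=1, y=10), (x=3, y=10)
  Distance 2: (x=3, y=9), (x=0, y=10), (x=4, y=10)
  Distance 3: (x=3, y=8), (x=0, y=9), (x=4, y=9)
  Distance 4: (x=3, y=7), (x=0, y=8), (x=2, y=8)
  Distance 5: (x=3, y=6), (x=0, y=7)
  Distance 6: (x=3, y=5), (x=2, y=6), (x=4, y=6)
  Distance 7: (x=2, y=5), (x=4, y=5), (x=1, y=6), (x=5, y=6)
  Distance 8: (x=2, y=4), (x=4, y=4), (x=1, y=5), (x=5, y=5)
  Distance 9: (x=4, y=3), (x=1, y=4), (x=0, y=5), (x=6, y=5)
  Distance 10: (x=4, y=2), (x=3, y=3), (x=5, y=3), (x=0, y=4), (x=6, y=4), (x=7, y=5)
  Distance 11: (x=4, y=1), (x=3, y=2), (x=0, y=3), (x=8, y=5), (x=7, y=6)
  Distance 12: (x=3, y=1), (x=5, y=1), (x=2, y=2), (x=8, y=4)  <- goal reached here
One shortest path (12 moves): (x=2, y=10) -> (x=3, y=10) -> (x=3, y=9) -> (x=3, y=8) -> (x=3, y=7) -> (x=3, y=6) -> (x=4, y=6) -> (x=5, y=6) -> (x=5, y=5) -> (x=6, y=5) -> (x=7, y=5) -> (x=8, y=5) -> (x=8, y=4)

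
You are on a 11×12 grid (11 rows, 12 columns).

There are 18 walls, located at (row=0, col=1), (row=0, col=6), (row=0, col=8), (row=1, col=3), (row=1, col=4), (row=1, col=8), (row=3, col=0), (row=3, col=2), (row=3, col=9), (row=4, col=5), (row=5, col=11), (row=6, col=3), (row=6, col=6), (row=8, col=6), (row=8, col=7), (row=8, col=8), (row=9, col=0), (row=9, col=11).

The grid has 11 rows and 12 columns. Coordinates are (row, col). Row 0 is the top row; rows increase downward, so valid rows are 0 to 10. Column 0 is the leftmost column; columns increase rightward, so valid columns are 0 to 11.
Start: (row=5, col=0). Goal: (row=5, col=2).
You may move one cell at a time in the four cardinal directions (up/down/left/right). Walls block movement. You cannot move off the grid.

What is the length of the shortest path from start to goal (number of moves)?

BFS from (row=5, col=0) until reaching (row=5, col=2):
  Distance 0: (row=5, col=0)
  Distance 1: (row=4, col=0), (row=5, col=1), (row=6, col=0)
  Distance 2: (row=4, col=1), (row=5, col=2), (row=6, col=1), (row=7, col=0)  <- goal reached here
One shortest path (2 moves): (row=5, col=0) -> (row=5, col=1) -> (row=5, col=2)

Answer: Shortest path length: 2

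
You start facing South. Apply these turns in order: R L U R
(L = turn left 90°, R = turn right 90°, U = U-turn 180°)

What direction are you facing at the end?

Start: South
  R (right (90° clockwise)) -> West
  L (left (90° counter-clockwise)) -> South
  U (U-turn (180°)) -> North
  R (right (90° clockwise)) -> East
Final: East

Answer: Final heading: East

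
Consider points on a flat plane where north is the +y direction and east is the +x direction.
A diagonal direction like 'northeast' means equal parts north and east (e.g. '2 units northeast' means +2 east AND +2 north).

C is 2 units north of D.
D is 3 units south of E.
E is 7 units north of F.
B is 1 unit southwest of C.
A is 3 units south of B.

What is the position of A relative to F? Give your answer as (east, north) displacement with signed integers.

Place F at the origin (east=0, north=0).
  E is 7 units north of F: delta (east=+0, north=+7); E at (east=0, north=7).
  D is 3 units south of E: delta (east=+0, north=-3); D at (east=0, north=4).
  C is 2 units north of D: delta (east=+0, north=+2); C at (east=0, north=6).
  B is 1 unit southwest of C: delta (east=-1, north=-1); B at (east=-1, north=5).
  A is 3 units south of B: delta (east=+0, north=-3); A at (east=-1, north=2).
Therefore A relative to F: (east=-1, north=2).

Answer: A is at (east=-1, north=2) relative to F.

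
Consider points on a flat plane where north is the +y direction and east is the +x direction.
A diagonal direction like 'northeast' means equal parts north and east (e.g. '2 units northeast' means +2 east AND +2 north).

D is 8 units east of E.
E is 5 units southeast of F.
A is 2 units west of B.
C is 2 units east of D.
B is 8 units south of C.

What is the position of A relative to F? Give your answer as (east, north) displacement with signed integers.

Place F at the origin (east=0, north=0).
  E is 5 units southeast of F: delta (east=+5, north=-5); E at (east=5, north=-5).
  D is 8 units east of E: delta (east=+8, north=+0); D at (east=13, north=-5).
  C is 2 units east of D: delta (east=+2, north=+0); C at (east=15, north=-5).
  B is 8 units south of C: delta (east=+0, north=-8); B at (east=15, north=-13).
  A is 2 units west of B: delta (east=-2, north=+0); A at (east=13, north=-13).
Therefore A relative to F: (east=13, north=-13).

Answer: A is at (east=13, north=-13) relative to F.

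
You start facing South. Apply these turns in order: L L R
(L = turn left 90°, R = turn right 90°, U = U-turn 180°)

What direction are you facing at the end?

Start: South
  L (left (90° counter-clockwise)) -> East
  L (left (90° counter-clockwise)) -> North
  R (right (90° clockwise)) -> East
Final: East

Answer: Final heading: East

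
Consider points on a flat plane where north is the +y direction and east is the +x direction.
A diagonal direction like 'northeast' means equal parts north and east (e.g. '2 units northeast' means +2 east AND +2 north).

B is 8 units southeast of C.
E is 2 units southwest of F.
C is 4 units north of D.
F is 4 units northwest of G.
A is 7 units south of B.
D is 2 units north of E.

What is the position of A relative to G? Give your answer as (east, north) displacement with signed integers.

Place G at the origin (east=0, north=0).
  F is 4 units northwest of G: delta (east=-4, north=+4); F at (east=-4, north=4).
  E is 2 units southwest of F: delta (east=-2, north=-2); E at (east=-6, north=2).
  D is 2 units north of E: delta (east=+0, north=+2); D at (east=-6, north=4).
  C is 4 units north of D: delta (east=+0, north=+4); C at (east=-6, north=8).
  B is 8 units southeast of C: delta (east=+8, north=-8); B at (east=2, north=0).
  A is 7 units south of B: delta (east=+0, north=-7); A at (east=2, north=-7).
Therefore A relative to G: (east=2, north=-7).

Answer: A is at (east=2, north=-7) relative to G.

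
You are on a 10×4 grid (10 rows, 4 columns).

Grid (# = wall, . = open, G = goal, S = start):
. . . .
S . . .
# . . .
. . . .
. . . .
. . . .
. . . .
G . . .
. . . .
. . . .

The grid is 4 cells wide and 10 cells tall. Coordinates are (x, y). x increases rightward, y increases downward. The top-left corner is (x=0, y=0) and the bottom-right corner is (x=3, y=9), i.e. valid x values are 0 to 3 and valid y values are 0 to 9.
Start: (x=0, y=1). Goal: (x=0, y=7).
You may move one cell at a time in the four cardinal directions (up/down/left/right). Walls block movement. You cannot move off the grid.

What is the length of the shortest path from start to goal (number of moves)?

BFS from (x=0, y=1) until reaching (x=0, y=7):
  Distance 0: (x=0, y=1)
  Distance 1: (x=0, y=0), (x=1, y=1)
  Distance 2: (x=1, y=0), (x=2, y=1), (x=1, y=2)
  Distance 3: (x=2, y=0), (x=3, y=1), (x=2, y=2), (x=1, y=3)
  Distance 4: (x=3, y=0), (x=3, y=2), (x=0, y=3), (x=2, y=3), (x=1, y=4)
  Distance 5: (x=3, y=3), (x=0, y=4), (x=2, y=4), (x=1, y=5)
  Distance 6: (x=3, y=4), (x=0, y=5), (x=2, y=5), (x=1, y=6)
  Distance 7: (x=3, y=5), (x=0, y=6), (x=2, y=6), (x=1, y=7)
  Distance 8: (x=3, y=6), (x=0, y=7), (x=2, y=7), (x=1, y=8)  <- goal reached here
One shortest path (8 moves): (x=0, y=1) -> (x=1, y=1) -> (x=1, y=2) -> (x=1, y=3) -> (x=0, y=3) -> (x=0, y=4) -> (x=0, y=5) -> (x=0, y=6) -> (x=0, y=7)

Answer: Shortest path length: 8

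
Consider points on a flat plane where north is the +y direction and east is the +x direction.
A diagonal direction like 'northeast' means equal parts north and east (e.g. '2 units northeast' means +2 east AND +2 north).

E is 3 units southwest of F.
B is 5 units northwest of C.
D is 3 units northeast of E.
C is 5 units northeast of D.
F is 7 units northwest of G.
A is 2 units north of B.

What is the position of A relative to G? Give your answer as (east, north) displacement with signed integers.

Answer: A is at (east=-7, north=19) relative to G.

Derivation:
Place G at the origin (east=0, north=0).
  F is 7 units northwest of G: delta (east=-7, north=+7); F at (east=-7, north=7).
  E is 3 units southwest of F: delta (east=-3, north=-3); E at (east=-10, north=4).
  D is 3 units northeast of E: delta (east=+3, north=+3); D at (east=-7, north=7).
  C is 5 units northeast of D: delta (east=+5, north=+5); C at (east=-2, north=12).
  B is 5 units northwest of C: delta (east=-5, north=+5); B at (east=-7, north=17).
  A is 2 units north of B: delta (east=+0, north=+2); A at (east=-7, north=19).
Therefore A relative to G: (east=-7, north=19).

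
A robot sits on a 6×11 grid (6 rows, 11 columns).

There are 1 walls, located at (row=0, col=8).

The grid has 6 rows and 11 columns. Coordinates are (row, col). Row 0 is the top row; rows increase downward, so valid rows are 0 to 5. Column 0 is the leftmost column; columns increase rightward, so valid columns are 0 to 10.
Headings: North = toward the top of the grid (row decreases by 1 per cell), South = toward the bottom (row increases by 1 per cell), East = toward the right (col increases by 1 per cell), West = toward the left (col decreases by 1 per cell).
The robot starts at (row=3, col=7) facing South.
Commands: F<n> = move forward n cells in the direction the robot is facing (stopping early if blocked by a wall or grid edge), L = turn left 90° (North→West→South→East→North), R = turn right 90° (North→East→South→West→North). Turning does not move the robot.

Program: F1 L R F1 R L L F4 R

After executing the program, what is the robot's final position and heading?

Answer: Final position: (row=5, col=10), facing South

Derivation:
Start: (row=3, col=7), facing South
  F1: move forward 1, now at (row=4, col=7)
  L: turn left, now facing East
  R: turn right, now facing South
  F1: move forward 1, now at (row=5, col=7)
  R: turn right, now facing West
  L: turn left, now facing South
  L: turn left, now facing East
  F4: move forward 3/4 (blocked), now at (row=5, col=10)
  R: turn right, now facing South
Final: (row=5, col=10), facing South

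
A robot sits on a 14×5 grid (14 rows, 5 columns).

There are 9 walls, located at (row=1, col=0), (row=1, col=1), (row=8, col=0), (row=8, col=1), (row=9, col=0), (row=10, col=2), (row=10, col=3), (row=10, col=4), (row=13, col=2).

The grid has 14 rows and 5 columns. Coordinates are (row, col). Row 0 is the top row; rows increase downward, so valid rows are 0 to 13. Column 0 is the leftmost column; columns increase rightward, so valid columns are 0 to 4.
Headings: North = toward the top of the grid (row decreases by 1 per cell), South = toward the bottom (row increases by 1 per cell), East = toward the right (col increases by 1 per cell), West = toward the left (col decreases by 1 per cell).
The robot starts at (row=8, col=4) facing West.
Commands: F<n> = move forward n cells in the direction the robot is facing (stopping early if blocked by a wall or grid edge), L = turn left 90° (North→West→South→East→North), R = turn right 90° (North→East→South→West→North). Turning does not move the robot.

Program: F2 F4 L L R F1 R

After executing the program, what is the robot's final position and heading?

Answer: Final position: (row=9, col=2), facing West

Derivation:
Start: (row=8, col=4), facing West
  F2: move forward 2, now at (row=8, col=2)
  F4: move forward 0/4 (blocked), now at (row=8, col=2)
  L: turn left, now facing South
  L: turn left, now facing East
  R: turn right, now facing South
  F1: move forward 1, now at (row=9, col=2)
  R: turn right, now facing West
Final: (row=9, col=2), facing West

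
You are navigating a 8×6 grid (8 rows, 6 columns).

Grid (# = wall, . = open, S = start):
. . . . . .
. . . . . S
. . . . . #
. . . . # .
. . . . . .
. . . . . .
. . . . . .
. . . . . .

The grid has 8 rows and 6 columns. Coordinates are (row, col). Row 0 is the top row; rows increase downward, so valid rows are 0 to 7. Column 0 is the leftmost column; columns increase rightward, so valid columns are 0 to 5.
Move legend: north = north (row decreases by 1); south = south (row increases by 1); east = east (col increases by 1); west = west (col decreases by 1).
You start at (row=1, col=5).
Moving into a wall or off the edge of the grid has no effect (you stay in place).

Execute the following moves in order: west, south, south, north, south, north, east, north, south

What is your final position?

Answer: Final position: (row=1, col=5)

Derivation:
Start: (row=1, col=5)
  west (west): (row=1, col=5) -> (row=1, col=4)
  south (south): (row=1, col=4) -> (row=2, col=4)
  south (south): blocked, stay at (row=2, col=4)
  north (north): (row=2, col=4) -> (row=1, col=4)
  south (south): (row=1, col=4) -> (row=2, col=4)
  north (north): (row=2, col=4) -> (row=1, col=4)
  east (east): (row=1, col=4) -> (row=1, col=5)
  north (north): (row=1, col=5) -> (row=0, col=5)
  south (south): (row=0, col=5) -> (row=1, col=5)
Final: (row=1, col=5)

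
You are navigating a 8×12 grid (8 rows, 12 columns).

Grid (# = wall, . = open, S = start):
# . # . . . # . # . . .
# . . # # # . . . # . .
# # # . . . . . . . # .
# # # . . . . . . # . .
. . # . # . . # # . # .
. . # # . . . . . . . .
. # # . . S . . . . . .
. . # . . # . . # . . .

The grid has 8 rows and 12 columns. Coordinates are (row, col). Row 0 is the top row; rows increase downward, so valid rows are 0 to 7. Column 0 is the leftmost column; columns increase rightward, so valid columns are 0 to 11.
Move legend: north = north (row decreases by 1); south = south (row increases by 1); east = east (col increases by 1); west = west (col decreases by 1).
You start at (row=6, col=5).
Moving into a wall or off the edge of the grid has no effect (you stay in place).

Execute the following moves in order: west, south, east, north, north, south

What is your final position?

Answer: Final position: (row=6, col=4)

Derivation:
Start: (row=6, col=5)
  west (west): (row=6, col=5) -> (row=6, col=4)
  south (south): (row=6, col=4) -> (row=7, col=4)
  east (east): blocked, stay at (row=7, col=4)
  north (north): (row=7, col=4) -> (row=6, col=4)
  north (north): (row=6, col=4) -> (row=5, col=4)
  south (south): (row=5, col=4) -> (row=6, col=4)
Final: (row=6, col=4)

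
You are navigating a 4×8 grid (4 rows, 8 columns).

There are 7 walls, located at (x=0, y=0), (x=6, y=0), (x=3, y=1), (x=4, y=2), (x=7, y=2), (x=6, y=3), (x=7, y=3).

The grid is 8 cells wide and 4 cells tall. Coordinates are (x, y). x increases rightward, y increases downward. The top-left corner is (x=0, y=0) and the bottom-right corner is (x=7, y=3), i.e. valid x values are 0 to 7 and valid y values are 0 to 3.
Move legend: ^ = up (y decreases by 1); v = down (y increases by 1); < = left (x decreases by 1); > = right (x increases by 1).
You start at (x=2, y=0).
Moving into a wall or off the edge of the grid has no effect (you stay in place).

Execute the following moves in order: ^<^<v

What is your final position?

Answer: Final position: (x=1, y=1)

Derivation:
Start: (x=2, y=0)
  ^ (up): blocked, stay at (x=2, y=0)
  < (left): (x=2, y=0) -> (x=1, y=0)
  ^ (up): blocked, stay at (x=1, y=0)
  < (left): blocked, stay at (x=1, y=0)
  v (down): (x=1, y=0) -> (x=1, y=1)
Final: (x=1, y=1)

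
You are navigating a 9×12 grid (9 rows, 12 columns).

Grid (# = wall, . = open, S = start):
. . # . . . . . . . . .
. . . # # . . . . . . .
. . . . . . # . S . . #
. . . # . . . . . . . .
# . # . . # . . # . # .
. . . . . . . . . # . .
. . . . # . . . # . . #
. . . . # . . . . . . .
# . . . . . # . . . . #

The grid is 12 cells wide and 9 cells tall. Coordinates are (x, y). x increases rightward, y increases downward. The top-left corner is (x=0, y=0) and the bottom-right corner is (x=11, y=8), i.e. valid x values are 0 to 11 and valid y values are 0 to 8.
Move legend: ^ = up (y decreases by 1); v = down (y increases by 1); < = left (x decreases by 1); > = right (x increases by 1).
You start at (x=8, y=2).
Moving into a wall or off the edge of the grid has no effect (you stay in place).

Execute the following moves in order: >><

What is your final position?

Start: (x=8, y=2)
  > (right): (x=8, y=2) -> (x=9, y=2)
  > (right): (x=9, y=2) -> (x=10, y=2)
  < (left): (x=10, y=2) -> (x=9, y=2)
Final: (x=9, y=2)

Answer: Final position: (x=9, y=2)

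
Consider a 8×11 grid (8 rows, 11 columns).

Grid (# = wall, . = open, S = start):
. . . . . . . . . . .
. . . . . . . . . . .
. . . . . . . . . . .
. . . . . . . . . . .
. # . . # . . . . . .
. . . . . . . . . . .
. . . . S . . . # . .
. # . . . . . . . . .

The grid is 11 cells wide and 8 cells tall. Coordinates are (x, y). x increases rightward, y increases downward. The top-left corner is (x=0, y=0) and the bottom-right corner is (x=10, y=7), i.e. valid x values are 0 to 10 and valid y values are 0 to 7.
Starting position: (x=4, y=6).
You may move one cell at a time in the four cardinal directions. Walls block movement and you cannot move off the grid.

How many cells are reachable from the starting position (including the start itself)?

Answer: Reachable cells: 84

Derivation:
BFS flood-fill from (x=4, y=6):
  Distance 0: (x=4, y=6)
  Distance 1: (x=4, y=5), (x=3, y=6), (x=5, y=6), (x=4, y=7)
  Distance 2: (x=3, y=5), (x=5, y=5), (x=2, y=6), (x=6, y=6), (x=3, y=7), (x=5, y=7)
  Distance 3: (x=3, y=4), (x=5, y=4), (x=2, y=5), (x=6, y=5), (x=1, y=6), (x=7, y=6), (x=2, y=7), (x=6, y=7)
  Distance 4: (x=3, y=3), (x=5, y=3), (x=2, y=4), (x=6, y=4), (x=1, y=5), (x=7, y=5), (x=0, y=6), (x=7, y=7)
  Distance 5: (x=3, y=2), (x=5, y=2), (x=2, y=3), (x=4, y=3), (x=6, y=3), (x=7, y=4), (x=0, y=5), (x=8, y=5), (x=0, y=7), (x=8, y=7)
  Distance 6: (x=3, y=1), (x=5, y=1), (x=2, y=2), (x=4, y=2), (x=6, y=2), (x=1, y=3), (x=7, y=3), (x=0, y=4), (x=8, y=4), (x=9, y=5), (x=9, y=7)
  Distance 7: (x=3, y=0), (x=5, y=0), (x=2, y=1), (x=4, y=1), (x=6, y=1), (x=1, y=2), (x=7, y=2), (x=0, y=3), (x=8, y=3), (x=9, y=4), (x=10, y=5), (x=9, y=6), (x=10, y=7)
  Distance 8: (x=2, y=0), (x=4, y=0), (x=6, y=0), (x=1, y=1), (x=7, y=1), (x=0, y=2), (x=8, y=2), (x=9, y=3), (x=10, y=4), (x=10, y=6)
  Distance 9: (x=1, y=0), (x=7, y=0), (x=0, y=1), (x=8, y=1), (x=9, y=2), (x=10, y=3)
  Distance 10: (x=0, y=0), (x=8, y=0), (x=9, y=1), (x=10, y=2)
  Distance 11: (x=9, y=0), (x=10, y=1)
  Distance 12: (x=10, y=0)
Total reachable: 84 (grid has 84 open cells total)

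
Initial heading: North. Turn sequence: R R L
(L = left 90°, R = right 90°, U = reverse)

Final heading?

Start: North
  R (right (90° clockwise)) -> East
  R (right (90° clockwise)) -> South
  L (left (90° counter-clockwise)) -> East
Final: East

Answer: Final heading: East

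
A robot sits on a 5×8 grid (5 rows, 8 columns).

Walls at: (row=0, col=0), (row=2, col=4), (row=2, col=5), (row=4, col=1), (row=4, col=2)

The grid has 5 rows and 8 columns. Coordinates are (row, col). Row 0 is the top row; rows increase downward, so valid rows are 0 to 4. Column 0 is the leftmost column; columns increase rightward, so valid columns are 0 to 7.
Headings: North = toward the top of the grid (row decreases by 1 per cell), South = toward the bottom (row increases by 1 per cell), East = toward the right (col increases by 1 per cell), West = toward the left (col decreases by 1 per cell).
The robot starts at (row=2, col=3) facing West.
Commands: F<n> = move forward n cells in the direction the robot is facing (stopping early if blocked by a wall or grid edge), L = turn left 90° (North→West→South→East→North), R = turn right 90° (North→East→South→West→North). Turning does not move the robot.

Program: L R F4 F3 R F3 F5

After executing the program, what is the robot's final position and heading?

Answer: Final position: (row=1, col=0), facing North

Derivation:
Start: (row=2, col=3), facing West
  L: turn left, now facing South
  R: turn right, now facing West
  F4: move forward 3/4 (blocked), now at (row=2, col=0)
  F3: move forward 0/3 (blocked), now at (row=2, col=0)
  R: turn right, now facing North
  F3: move forward 1/3 (blocked), now at (row=1, col=0)
  F5: move forward 0/5 (blocked), now at (row=1, col=0)
Final: (row=1, col=0), facing North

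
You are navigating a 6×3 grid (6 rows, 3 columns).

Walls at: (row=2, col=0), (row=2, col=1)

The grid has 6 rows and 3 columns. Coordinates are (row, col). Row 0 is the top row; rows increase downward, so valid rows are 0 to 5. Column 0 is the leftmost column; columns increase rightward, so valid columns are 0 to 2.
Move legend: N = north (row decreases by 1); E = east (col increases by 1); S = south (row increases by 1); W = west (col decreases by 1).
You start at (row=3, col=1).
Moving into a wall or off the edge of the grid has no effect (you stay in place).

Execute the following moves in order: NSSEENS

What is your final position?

Start: (row=3, col=1)
  N (north): blocked, stay at (row=3, col=1)
  S (south): (row=3, col=1) -> (row=4, col=1)
  S (south): (row=4, col=1) -> (row=5, col=1)
  E (east): (row=5, col=1) -> (row=5, col=2)
  E (east): blocked, stay at (row=5, col=2)
  N (north): (row=5, col=2) -> (row=4, col=2)
  S (south): (row=4, col=2) -> (row=5, col=2)
Final: (row=5, col=2)

Answer: Final position: (row=5, col=2)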